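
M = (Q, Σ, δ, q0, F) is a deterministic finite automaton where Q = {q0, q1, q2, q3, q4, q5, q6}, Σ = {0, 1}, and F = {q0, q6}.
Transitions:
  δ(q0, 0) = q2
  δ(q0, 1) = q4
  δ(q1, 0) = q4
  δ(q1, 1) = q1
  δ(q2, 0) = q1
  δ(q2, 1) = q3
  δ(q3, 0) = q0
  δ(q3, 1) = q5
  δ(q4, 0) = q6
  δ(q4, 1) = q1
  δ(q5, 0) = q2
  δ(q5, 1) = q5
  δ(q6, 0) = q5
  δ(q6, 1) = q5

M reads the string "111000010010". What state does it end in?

q0

q0 --1--> q4
q4 --1--> q1
q1 --1--> q1
q1 --0--> q4
q4 --0--> q6
q6 --0--> q5
q5 --0--> q2
q2 --1--> q3
q3 --0--> q0
q0 --0--> q2
q2 --1--> q3
q3 --0--> q0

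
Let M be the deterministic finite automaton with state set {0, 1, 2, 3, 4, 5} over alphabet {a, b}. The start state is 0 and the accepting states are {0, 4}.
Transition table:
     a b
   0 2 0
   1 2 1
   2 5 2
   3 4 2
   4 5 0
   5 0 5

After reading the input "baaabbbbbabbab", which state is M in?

5

0 --b--> 0
0 --a--> 2
2 --a--> 5
5 --a--> 0
0 --b--> 0
0 --b--> 0
0 --b--> 0
0 --b--> 0
0 --b--> 0
0 --a--> 2
2 --b--> 2
2 --b--> 2
2 --a--> 5
5 --b--> 5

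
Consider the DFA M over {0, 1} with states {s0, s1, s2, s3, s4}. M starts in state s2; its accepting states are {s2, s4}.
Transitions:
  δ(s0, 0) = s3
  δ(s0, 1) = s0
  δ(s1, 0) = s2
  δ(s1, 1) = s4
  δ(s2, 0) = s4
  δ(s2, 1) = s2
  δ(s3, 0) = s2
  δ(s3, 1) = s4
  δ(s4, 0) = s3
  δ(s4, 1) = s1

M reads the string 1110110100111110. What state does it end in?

s4

s2 --1--> s2
s2 --1--> s2
s2 --1--> s2
s2 --0--> s4
s4 --1--> s1
s1 --1--> s4
s4 --0--> s3
s3 --1--> s4
s4 --0--> s3
s3 --0--> s2
s2 --1--> s2
s2 --1--> s2
s2 --1--> s2
s2 --1--> s2
s2 --1--> s2
s2 --0--> s4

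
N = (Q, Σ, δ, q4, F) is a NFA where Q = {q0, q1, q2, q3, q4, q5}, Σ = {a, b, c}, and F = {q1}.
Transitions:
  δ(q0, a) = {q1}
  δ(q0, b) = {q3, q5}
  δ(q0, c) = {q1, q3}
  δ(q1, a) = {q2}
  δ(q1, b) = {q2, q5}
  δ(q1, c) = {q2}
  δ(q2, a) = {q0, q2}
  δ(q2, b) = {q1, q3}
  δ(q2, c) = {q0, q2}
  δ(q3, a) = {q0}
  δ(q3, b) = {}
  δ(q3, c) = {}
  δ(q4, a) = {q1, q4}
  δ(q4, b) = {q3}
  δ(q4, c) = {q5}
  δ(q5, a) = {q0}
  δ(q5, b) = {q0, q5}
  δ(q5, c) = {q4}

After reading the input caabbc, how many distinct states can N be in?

4

Start: {q4}
read c: {q5}
read a: {q0}
read a: {q1}
read b: {q2, q5}
read b: {q0, q1, q3, q5}
read c: {q1, q2, q3, q4}
Final reachable set {q1, q2, q3, q4} has 4 states.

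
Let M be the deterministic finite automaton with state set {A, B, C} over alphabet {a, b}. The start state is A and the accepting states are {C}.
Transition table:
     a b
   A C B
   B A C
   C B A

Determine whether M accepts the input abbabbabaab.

A --a--> C
C --b--> A
A --b--> B
B --a--> A
A --b--> B
B --b--> C
C --a--> B
B --b--> C
C --a--> B
B --a--> A
A --b--> B
End in state B, which is not an accepting state.

rejected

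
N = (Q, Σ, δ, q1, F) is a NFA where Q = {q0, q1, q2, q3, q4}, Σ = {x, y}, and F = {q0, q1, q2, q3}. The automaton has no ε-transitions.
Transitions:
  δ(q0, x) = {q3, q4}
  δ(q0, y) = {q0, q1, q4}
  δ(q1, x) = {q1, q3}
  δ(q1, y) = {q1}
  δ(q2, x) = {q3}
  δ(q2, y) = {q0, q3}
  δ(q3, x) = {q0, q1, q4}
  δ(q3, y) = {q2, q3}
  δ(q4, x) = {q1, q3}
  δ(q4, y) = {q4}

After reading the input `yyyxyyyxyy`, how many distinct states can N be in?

5

Start: {q1}
read y: {q1}
read y: {q1}
read y: {q1}
read x: {q1, q3}
read y: {q1, q2, q3}
read y: {q0, q1, q2, q3}
read y: {q0, q1, q2, q3, q4}
read x: {q0, q1, q3, q4}
read y: {q0, q1, q2, q3, q4}
read y: {q0, q1, q2, q3, q4}
Final reachable set {q0, q1, q2, q3, q4} has 5 states.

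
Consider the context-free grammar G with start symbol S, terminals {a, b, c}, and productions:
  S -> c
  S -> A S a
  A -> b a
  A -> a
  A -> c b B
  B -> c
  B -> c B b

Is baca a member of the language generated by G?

S ⇒ ASa ⇒ baSa ⇒ baca

yes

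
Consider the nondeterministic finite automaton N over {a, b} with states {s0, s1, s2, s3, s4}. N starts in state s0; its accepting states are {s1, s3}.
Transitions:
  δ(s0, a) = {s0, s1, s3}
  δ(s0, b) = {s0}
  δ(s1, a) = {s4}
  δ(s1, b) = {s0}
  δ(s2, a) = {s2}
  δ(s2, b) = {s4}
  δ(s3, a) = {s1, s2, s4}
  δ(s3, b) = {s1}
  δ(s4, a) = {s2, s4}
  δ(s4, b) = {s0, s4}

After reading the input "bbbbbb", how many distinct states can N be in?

1

Start: {s0}
read b: {s0}
read b: {s0}
read b: {s0}
read b: {s0}
read b: {s0}
read b: {s0}
Final reachable set {s0} has 1 state.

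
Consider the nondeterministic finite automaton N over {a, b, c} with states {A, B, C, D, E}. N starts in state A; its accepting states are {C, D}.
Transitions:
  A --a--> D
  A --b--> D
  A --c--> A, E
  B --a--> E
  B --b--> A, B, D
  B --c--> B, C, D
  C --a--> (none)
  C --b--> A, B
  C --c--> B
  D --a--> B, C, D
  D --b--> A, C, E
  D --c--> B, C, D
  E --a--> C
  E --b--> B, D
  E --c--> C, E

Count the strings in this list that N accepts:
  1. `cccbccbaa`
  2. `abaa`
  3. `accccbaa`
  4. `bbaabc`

4

`cccbccbaa`: accepted
`abaa`: accepted
`accccbaa`: accepted
`bbaabc`: accepted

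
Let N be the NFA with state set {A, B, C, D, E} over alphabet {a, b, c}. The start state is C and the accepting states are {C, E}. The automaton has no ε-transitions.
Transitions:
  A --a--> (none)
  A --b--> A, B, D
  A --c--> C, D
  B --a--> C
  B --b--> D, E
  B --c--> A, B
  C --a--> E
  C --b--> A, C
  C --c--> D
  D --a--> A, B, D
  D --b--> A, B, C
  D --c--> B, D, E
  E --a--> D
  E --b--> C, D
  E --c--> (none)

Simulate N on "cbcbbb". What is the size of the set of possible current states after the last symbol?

5

Start: {C}
read c: {D}
read b: {A, B, C}
read c: {A, B, C, D}
read b: {A, B, C, D, E}
read b: {A, B, C, D, E}
read b: {A, B, C, D, E}
Final reachable set {A, B, C, D, E} has 5 states.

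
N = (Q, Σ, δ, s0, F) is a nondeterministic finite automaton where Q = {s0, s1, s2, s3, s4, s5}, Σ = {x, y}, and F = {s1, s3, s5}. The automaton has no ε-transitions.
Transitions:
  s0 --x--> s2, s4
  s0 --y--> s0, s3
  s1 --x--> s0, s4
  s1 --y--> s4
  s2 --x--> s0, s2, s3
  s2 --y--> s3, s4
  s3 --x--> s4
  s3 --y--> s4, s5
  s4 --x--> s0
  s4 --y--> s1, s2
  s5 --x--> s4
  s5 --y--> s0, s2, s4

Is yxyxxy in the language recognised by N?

accepted

Start: {s0}
read y: {s0, s3}
read x: {s2, s4}
read y: {s1, s2, s3, s4}
read x: {s0, s2, s3, s4}
read x: {s0, s2, s3, s4}
read y: {s0, s1, s2, s3, s4, s5}
Reachable ∩ accepting = {s1, s3, s5} — nonempty.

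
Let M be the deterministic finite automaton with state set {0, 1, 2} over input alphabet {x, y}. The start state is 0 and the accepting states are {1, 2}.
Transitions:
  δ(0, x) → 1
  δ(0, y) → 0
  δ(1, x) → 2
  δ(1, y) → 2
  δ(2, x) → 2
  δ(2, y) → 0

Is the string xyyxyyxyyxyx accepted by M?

accepted

0 --x--> 1
1 --y--> 2
2 --y--> 0
0 --x--> 1
1 --y--> 2
2 --y--> 0
0 --x--> 1
1 --y--> 2
2 --y--> 0
0 --x--> 1
1 --y--> 2
2 --x--> 2
End in state 2, which is an accepting state.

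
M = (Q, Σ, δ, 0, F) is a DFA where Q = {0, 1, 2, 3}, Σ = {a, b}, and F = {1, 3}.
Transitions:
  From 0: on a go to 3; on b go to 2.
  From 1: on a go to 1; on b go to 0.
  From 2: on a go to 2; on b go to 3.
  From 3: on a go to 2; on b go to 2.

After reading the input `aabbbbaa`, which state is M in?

2

0 --a--> 3
3 --a--> 2
2 --b--> 3
3 --b--> 2
2 --b--> 3
3 --b--> 2
2 --a--> 2
2 --a--> 2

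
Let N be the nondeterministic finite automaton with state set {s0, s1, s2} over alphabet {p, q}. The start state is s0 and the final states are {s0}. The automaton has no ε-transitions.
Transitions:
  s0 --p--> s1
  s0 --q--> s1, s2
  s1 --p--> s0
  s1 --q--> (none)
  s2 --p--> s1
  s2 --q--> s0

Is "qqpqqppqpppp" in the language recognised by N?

rejected

Start: {s0}
read q: {s1, s2}
read q: {s0}
read p: {s1}
read q: {}
The reachable set is empty and stays empty for the remaining 8 symbols.
Reachable ∩ accepting = {} — empty.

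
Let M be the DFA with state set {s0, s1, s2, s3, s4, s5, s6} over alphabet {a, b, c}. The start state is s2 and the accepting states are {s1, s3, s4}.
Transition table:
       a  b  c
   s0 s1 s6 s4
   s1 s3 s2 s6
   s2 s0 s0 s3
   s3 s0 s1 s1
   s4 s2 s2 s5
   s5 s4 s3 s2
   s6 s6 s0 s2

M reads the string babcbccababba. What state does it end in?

s6

s2 --b--> s0
s0 --a--> s1
s1 --b--> s2
s2 --c--> s3
s3 --b--> s1
s1 --c--> s6
s6 --c--> s2
s2 --a--> s0
s0 --b--> s6
s6 --a--> s6
s6 --b--> s0
s0 --b--> s6
s6 --a--> s6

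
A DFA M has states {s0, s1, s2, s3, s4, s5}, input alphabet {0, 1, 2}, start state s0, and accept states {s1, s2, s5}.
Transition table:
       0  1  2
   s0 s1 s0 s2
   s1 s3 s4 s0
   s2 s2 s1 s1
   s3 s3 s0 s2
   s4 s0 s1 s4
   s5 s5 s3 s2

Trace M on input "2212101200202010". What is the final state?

s3

s0 --2--> s2
s2 --2--> s1
s1 --1--> s4
s4 --2--> s4
s4 --1--> s1
s1 --0--> s3
s3 --1--> s0
s0 --2--> s2
s2 --0--> s2
s2 --0--> s2
s2 --2--> s1
s1 --0--> s3
s3 --2--> s2
s2 --0--> s2
s2 --1--> s1
s1 --0--> s3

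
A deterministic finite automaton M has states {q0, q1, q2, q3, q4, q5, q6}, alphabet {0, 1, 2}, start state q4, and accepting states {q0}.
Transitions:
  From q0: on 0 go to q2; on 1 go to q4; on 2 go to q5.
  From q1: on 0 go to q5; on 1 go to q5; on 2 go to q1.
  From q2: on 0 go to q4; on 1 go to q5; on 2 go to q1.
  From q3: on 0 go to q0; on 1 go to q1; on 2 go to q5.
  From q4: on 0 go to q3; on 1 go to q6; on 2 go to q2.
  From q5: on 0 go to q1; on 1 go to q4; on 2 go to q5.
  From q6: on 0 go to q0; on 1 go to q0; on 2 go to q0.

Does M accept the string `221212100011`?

rejected

q4 --2--> q2
q2 --2--> q1
q1 --1--> q5
q5 --2--> q5
q5 --1--> q4
q4 --2--> q2
q2 --1--> q5
q5 --0--> q1
q1 --0--> q5
q5 --0--> q1
q1 --1--> q5
q5 --1--> q4
End in state q4, which is not an accepting state.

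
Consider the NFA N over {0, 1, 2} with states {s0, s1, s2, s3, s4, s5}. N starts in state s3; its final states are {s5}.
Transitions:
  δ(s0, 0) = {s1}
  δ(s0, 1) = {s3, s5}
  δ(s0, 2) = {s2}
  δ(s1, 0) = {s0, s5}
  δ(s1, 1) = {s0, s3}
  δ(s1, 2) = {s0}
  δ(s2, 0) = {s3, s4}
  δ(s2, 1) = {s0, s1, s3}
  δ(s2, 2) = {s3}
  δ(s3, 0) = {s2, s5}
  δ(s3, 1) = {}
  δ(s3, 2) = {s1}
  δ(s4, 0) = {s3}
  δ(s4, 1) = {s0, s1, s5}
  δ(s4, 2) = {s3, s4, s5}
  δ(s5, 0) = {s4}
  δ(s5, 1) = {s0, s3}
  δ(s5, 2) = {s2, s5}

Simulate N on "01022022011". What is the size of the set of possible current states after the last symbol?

Start: {s3}
read 0: {s2, s5}
read 1: {s0, s1, s3}
read 0: {s0, s1, s2, s5}
read 2: {s0, s2, s3, s5}
read 2: {s1, s2, s3, s5}
read 0: {s0, s2, s3, s4, s5}
read 2: {s1, s2, s3, s4, s5}
read 2: {s0, s1, s2, s3, s4, s5}
read 0: {s0, s1, s2, s3, s4, s5}
read 1: {s0, s1, s3, s5}
read 1: {s0, s3, s5}
Final reachable set {s0, s3, s5} has 3 states.

3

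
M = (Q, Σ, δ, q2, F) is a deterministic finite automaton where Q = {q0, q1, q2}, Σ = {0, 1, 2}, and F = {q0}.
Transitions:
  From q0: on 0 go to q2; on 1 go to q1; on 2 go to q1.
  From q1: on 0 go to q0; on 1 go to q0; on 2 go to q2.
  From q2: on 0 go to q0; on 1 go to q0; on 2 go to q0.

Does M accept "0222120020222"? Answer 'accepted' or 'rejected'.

rejected

q2 --0--> q0
q0 --2--> q1
q1 --2--> q2
q2 --2--> q0
q0 --1--> q1
q1 --2--> q2
q2 --0--> q0
q0 --0--> q2
q2 --2--> q0
q0 --0--> q2
q2 --2--> q0
q0 --2--> q1
q1 --2--> q2
End in state q2, which is not an accepting state.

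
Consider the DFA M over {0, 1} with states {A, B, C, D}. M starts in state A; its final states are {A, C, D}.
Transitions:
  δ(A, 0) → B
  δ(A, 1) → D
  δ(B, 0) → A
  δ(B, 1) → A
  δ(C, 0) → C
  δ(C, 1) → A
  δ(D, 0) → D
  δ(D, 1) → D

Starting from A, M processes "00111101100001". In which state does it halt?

D

A --0--> B
B --0--> A
A --1--> D
D --1--> D
D --1--> D
D --1--> D
D --0--> D
D --1--> D
D --1--> D
D --0--> D
D --0--> D
D --0--> D
D --0--> D
D --1--> D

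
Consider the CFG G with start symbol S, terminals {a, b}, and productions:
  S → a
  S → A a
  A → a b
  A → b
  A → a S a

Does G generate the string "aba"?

S ⇒ Aa ⇒ aba

yes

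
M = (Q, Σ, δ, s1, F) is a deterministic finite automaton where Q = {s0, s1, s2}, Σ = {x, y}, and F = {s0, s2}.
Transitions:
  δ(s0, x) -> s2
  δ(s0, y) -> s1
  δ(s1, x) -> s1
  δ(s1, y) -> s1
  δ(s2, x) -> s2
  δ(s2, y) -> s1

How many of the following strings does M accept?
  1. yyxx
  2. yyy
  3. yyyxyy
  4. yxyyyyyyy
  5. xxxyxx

0

yyxx: rejected
yyy: rejected
yyyxyy: rejected
yxyyyyyyy: rejected
xxxyxx: rejected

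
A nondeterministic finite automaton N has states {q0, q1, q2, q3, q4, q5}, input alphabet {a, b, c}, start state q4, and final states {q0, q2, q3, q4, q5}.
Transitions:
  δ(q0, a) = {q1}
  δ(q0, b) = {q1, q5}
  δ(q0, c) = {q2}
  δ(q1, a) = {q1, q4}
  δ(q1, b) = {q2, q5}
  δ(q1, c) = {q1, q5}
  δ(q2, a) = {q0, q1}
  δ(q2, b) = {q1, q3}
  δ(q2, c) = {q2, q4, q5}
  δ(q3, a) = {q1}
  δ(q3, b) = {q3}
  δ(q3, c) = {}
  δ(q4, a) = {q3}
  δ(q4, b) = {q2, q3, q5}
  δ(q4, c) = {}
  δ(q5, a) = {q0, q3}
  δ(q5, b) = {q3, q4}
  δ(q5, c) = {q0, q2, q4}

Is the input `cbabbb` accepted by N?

rejected

Start: {q4}
read c: {}
The reachable set is empty and stays empty for the remaining 5 symbols.
Reachable ∩ accepting = {} — empty.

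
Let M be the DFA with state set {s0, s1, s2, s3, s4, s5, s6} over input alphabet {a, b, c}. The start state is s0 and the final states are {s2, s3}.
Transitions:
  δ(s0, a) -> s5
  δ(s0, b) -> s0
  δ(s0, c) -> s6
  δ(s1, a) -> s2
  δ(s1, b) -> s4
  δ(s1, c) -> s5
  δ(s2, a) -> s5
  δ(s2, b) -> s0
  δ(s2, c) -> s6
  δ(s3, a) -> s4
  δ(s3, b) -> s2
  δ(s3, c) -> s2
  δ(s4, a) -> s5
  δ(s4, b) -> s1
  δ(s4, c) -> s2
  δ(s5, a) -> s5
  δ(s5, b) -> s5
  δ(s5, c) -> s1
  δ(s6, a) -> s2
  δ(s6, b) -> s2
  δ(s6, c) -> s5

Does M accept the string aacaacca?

rejected

s0 --a--> s5
s5 --a--> s5
s5 --c--> s1
s1 --a--> s2
s2 --a--> s5
s5 --c--> s1
s1 --c--> s5
s5 --a--> s5
End in state s5, which is not an accepting state.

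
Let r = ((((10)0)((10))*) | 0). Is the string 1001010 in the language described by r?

The left alternative (((10)0)((10))*) matches 1001010.

yes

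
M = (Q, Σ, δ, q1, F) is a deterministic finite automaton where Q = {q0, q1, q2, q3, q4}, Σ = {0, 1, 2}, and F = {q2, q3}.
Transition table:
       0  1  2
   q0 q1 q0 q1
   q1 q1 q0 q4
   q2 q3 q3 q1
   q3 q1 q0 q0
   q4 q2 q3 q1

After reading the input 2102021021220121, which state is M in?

q1 --2--> q4
q4 --1--> q3
q3 --0--> q1
q1 --2--> q4
q4 --0--> q2
q2 --2--> q1
q1 --1--> q0
q0 --0--> q1
q1 --2--> q4
q4 --1--> q3
q3 --2--> q0
q0 --2--> q1
q1 --0--> q1
q1 --1--> q0
q0 --2--> q1
q1 --1--> q0

q0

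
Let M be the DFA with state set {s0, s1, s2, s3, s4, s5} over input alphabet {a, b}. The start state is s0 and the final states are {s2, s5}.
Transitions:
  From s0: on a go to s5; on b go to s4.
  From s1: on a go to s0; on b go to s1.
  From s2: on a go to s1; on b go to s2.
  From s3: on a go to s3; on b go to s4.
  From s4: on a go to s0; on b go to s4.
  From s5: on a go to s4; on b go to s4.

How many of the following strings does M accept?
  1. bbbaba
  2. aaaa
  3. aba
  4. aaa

bbbaba: rejected
aaaa: accepted
aba: rejected
aaa: rejected

1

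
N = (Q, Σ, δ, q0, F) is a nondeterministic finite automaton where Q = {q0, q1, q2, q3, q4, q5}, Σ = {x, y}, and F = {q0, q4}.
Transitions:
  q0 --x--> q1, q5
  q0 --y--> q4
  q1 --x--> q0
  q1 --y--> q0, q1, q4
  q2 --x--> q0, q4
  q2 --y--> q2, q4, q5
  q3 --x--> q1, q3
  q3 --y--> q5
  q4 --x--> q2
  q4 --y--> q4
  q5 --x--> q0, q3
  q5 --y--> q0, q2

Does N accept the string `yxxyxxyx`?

Start: {q0}
read y: {q4}
read x: {q2}
read x: {q0, q4}
read y: {q4}
read x: {q2}
read x: {q0, q4}
read y: {q4}
read x: {q2}
Reachable ∩ accepting = {} — empty.

rejected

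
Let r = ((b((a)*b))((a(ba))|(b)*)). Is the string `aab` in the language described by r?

no

No split of aab into u·v has (b((a)*b)) matching u and ((a(ba))|(b)*) matching v.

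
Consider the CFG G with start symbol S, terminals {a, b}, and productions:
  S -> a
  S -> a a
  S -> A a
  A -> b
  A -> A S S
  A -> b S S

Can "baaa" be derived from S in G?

S ⇒ Aa ⇒ bSSa ⇒ baSa ⇒ baaa

yes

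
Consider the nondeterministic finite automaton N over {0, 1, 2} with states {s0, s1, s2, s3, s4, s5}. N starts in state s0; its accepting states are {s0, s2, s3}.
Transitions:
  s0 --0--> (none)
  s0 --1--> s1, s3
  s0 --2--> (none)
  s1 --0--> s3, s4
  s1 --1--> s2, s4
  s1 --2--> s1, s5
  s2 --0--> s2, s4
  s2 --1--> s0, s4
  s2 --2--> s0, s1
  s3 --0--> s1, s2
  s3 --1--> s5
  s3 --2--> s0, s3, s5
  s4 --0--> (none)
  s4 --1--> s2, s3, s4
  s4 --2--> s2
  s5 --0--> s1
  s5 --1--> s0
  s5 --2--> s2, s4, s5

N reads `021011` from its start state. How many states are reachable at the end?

Start: {s0}
read 0: {}
The reachable set is empty and stays empty for the remaining 5 symbols.
Final reachable set {} has 0 states.

0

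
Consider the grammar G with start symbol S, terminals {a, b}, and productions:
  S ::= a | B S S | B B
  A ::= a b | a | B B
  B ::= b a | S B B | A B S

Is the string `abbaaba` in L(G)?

yes

S ⇒ BB ⇒ ABSB ⇒ abBSB ⇒ abbaSB ⇒ abbaaB ⇒ abbaaba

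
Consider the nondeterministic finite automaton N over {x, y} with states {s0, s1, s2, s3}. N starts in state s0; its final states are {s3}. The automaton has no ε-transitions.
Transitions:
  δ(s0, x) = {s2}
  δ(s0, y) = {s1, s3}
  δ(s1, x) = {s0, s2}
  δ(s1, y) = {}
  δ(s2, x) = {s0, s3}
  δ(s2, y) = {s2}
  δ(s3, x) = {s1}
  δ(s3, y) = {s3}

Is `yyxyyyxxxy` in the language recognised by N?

rejected

Start: {s0}
read y: {s1, s3}
read y: {s3}
read x: {s1}
read y: {}
The reachable set is empty and stays empty for the remaining 6 symbols.
Reachable ∩ accepting = {} — empty.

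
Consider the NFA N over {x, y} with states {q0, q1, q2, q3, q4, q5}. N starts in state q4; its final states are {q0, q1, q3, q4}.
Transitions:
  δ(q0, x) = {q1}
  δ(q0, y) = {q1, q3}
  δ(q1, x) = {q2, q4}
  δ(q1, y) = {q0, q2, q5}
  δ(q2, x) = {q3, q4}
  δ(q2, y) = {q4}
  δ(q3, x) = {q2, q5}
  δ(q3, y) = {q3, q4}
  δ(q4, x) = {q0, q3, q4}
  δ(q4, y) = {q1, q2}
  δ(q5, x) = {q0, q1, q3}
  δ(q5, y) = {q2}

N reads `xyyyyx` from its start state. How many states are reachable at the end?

Start: {q4}
read x: {q0, q3, q4}
read y: {q1, q2, q3, q4}
read y: {q0, q1, q2, q3, q4, q5}
read y: {q0, q1, q2, q3, q4, q5}
read y: {q0, q1, q2, q3, q4, q5}
read x: {q0, q1, q2, q3, q4, q5}
Final reachable set {q0, q1, q2, q3, q4, q5} has 6 states.

6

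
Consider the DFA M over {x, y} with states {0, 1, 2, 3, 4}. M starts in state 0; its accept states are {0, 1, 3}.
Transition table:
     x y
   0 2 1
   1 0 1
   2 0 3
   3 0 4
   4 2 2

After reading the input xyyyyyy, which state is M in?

2

0 --x--> 2
2 --y--> 3
3 --y--> 4
4 --y--> 2
2 --y--> 3
3 --y--> 4
4 --y--> 2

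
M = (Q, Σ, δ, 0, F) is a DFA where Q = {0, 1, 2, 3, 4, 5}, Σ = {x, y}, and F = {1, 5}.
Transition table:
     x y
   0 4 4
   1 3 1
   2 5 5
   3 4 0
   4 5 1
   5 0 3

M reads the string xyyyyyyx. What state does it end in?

0 --x--> 4
4 --y--> 1
1 --y--> 1
1 --y--> 1
1 --y--> 1
1 --y--> 1
1 --y--> 1
1 --x--> 3

3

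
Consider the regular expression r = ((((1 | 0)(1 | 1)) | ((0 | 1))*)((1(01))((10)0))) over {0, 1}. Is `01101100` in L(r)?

Split as 01·101100: (((1|0)(1|1))|((0|1))*) matches 01 and ((1(01))((10)0)) matches 101100.

yes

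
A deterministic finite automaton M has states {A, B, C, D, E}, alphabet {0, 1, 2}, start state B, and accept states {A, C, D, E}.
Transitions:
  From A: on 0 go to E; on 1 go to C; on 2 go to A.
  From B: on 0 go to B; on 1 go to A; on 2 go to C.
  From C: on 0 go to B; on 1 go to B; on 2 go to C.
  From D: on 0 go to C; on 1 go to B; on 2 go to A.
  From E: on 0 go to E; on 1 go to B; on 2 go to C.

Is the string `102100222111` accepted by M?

accepted

B --1--> A
A --0--> E
E --2--> C
C --1--> B
B --0--> B
B --0--> B
B --2--> C
C --2--> C
C --2--> C
C --1--> B
B --1--> A
A --1--> C
End in state C, which is an accepting state.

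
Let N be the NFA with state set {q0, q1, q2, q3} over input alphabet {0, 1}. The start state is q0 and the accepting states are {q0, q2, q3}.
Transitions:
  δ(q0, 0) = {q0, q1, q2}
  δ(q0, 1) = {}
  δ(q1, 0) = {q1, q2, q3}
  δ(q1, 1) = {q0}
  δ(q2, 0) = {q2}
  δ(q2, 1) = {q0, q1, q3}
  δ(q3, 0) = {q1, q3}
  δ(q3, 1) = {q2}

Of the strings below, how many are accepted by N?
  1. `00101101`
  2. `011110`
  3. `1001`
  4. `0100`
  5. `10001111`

`00101101`: accepted
`011110`: accepted
`1001`: rejected
`0100`: accepted
`10001111`: rejected

3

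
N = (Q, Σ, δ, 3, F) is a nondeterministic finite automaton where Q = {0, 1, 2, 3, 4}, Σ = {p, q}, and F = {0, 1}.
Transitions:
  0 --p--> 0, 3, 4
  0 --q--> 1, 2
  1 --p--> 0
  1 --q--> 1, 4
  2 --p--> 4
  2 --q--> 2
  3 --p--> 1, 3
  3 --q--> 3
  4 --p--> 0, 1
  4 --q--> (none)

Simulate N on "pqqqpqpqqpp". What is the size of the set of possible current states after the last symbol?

Start: {3}
read p: {1, 3}
read q: {1, 3, 4}
read q: {1, 3, 4}
read q: {1, 3, 4}
read p: {0, 1, 3}
read q: {1, 2, 3, 4}
read p: {0, 1, 3, 4}
read q: {1, 2, 3, 4}
read q: {1, 2, 3, 4}
read p: {0, 1, 3, 4}
read p: {0, 1, 3, 4}
Final reachable set {0, 1, 3, 4} has 4 states.

4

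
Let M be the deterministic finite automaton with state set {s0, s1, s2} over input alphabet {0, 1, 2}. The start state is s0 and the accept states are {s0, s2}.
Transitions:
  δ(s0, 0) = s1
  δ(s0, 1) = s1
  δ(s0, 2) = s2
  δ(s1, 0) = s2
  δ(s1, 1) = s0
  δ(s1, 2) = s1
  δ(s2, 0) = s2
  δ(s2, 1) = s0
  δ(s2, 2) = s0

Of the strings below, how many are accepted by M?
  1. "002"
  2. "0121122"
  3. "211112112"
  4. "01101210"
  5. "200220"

2

"002": accepted
"0121122": rejected
"211112112": rejected
"01101210": rejected
"200220": accepted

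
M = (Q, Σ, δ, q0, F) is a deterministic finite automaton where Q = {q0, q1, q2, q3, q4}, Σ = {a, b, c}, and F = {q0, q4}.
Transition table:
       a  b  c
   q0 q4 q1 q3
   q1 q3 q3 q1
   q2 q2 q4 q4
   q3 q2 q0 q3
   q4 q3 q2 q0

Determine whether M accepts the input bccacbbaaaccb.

q0 --b--> q1
q1 --c--> q1
q1 --c--> q1
q1 --a--> q3
q3 --c--> q3
q3 --b--> q0
q0 --b--> q1
q1 --a--> q3
q3 --a--> q2
q2 --a--> q2
q2 --c--> q4
q4 --c--> q0
q0 --b--> q1
End in state q1, which is not an accepting state.

rejected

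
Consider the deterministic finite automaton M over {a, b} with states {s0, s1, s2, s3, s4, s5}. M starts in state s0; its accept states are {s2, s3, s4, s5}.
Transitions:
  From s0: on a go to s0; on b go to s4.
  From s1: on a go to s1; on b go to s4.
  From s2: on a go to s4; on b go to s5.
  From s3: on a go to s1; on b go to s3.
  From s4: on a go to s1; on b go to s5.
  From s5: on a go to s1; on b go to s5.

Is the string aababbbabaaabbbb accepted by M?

s0 --a--> s0
s0 --a--> s0
s0 --b--> s4
s4 --a--> s1
s1 --b--> s4
s4 --b--> s5
s5 --b--> s5
s5 --a--> s1
s1 --b--> s4
s4 --a--> s1
s1 --a--> s1
s1 --a--> s1
s1 --b--> s4
s4 --b--> s5
s5 --b--> s5
s5 --b--> s5
End in state s5, which is an accepting state.

accepted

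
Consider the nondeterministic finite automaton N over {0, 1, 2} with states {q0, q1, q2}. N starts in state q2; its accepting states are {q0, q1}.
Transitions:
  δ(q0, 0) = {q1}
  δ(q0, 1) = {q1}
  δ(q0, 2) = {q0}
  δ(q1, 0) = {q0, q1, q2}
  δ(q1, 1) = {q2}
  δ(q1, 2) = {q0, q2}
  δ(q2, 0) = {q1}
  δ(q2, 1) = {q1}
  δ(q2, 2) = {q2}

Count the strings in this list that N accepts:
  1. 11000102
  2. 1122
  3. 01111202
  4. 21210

11000102: accepted
1122: rejected
01111202: accepted
21210: accepted

3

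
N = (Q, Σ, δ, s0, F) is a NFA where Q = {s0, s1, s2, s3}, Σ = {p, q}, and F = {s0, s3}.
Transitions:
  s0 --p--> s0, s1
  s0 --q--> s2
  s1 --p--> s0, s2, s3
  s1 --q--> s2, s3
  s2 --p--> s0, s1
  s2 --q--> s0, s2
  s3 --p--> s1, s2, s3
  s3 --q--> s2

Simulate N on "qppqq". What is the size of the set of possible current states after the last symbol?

Start: {s0}
read q: {s2}
read p: {s0, s1}
read p: {s0, s1, s2, s3}
read q: {s0, s2, s3}
read q: {s0, s2}
Final reachable set {s0, s2} has 2 states.

2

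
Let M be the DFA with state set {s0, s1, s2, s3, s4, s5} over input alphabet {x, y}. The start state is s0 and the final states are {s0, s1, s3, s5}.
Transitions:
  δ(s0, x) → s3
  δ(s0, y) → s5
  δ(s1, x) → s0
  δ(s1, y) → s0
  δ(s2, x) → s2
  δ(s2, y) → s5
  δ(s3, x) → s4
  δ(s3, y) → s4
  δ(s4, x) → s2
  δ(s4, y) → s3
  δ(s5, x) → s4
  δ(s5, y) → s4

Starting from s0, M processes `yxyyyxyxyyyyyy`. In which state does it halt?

s0 --y--> s5
s5 --x--> s4
s4 --y--> s3
s3 --y--> s4
s4 --y--> s3
s3 --x--> s4
s4 --y--> s3
s3 --x--> s4
s4 --y--> s3
s3 --y--> s4
s4 --y--> s3
s3 --y--> s4
s4 --y--> s3
s3 --y--> s4

s4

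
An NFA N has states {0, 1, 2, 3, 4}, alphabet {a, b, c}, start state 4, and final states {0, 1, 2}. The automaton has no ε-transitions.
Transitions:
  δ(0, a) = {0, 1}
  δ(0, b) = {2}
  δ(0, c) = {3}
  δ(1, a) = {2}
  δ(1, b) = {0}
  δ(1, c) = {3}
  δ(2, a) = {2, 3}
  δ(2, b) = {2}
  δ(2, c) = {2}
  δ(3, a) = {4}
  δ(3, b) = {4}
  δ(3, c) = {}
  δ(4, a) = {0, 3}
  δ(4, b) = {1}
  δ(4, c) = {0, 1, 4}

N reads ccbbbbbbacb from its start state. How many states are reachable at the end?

1

Start: {4}
read c: {0, 1, 4}
read c: {0, 1, 3, 4}
read b: {0, 1, 2, 4}
read b: {0, 1, 2}
read b: {0, 2}
read b: {2}
read b: {2}
read b: {2}
read a: {2, 3}
read c: {2}
read b: {2}
Final reachable set {2} has 1 state.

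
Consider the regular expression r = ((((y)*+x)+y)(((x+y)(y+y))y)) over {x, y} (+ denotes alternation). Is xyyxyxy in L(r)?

No split of xyyxyxy into u·v has (((y)*+x)+y) matching u and (((x+y)(y+y))y) matching v.

no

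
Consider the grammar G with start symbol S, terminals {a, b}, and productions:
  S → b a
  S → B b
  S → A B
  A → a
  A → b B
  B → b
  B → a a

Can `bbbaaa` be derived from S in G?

no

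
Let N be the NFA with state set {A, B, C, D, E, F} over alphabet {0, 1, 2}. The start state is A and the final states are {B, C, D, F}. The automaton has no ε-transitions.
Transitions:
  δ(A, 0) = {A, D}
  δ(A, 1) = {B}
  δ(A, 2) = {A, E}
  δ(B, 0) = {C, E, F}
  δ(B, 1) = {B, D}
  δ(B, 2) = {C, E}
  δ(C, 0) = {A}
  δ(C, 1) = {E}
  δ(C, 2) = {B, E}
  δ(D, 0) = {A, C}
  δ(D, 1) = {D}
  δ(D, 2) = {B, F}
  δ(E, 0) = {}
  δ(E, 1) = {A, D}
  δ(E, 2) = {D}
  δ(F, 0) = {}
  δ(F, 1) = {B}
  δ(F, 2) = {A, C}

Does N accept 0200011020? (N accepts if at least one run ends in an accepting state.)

Start: {A}
read 0: {A, D}
read 2: {A, B, E, F}
read 0: {A, C, D, E, F}
read 0: {A, C, D}
read 0: {A, C, D}
read 1: {B, D, E}
read 1: {A, B, D}
read 0: {A, C, D, E, F}
read 2: {A, B, C, D, E, F}
read 0: {A, C, D, E, F}
Reachable ∩ accepting = {C, D, F} — nonempty.

accepted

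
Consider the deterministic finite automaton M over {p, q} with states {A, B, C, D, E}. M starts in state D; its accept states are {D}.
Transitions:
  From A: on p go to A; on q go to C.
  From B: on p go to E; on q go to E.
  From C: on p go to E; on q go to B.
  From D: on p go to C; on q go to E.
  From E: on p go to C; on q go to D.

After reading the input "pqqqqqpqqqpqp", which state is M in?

E

D --p--> C
C --q--> B
B --q--> E
E --q--> D
D --q--> E
E --q--> D
D --p--> C
C --q--> B
B --q--> E
E --q--> D
D --p--> C
C --q--> B
B --p--> E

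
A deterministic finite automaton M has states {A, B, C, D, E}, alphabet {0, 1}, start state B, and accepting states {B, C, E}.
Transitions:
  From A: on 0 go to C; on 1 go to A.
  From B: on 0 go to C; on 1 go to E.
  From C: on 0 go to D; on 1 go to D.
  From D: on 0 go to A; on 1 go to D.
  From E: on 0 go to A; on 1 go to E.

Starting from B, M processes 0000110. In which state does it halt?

A

B --0--> C
C --0--> D
D --0--> A
A --0--> C
C --1--> D
D --1--> D
D --0--> A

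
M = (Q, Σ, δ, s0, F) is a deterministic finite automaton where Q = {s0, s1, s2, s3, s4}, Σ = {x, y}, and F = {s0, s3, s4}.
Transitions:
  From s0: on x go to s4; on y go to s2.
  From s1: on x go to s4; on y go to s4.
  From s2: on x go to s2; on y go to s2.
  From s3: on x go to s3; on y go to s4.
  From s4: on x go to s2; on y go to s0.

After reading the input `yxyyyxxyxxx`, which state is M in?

s0 --y--> s2
s2 --x--> s2
s2 --y--> s2
s2 --y--> s2
s2 --y--> s2
s2 --x--> s2
s2 --x--> s2
s2 --y--> s2
s2 --x--> s2
s2 --x--> s2
s2 --x--> s2

s2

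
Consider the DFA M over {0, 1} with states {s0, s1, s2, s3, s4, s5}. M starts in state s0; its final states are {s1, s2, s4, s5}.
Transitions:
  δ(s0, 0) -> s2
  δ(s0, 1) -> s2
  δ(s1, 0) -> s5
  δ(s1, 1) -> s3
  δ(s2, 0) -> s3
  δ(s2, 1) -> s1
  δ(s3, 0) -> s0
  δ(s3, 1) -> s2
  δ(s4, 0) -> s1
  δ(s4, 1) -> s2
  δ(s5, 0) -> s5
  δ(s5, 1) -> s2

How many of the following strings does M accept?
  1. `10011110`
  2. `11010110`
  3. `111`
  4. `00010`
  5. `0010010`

1

`10011110`: rejected
`11010110`: accepted
`111`: rejected
`00010`: rejected
`0010010`: rejected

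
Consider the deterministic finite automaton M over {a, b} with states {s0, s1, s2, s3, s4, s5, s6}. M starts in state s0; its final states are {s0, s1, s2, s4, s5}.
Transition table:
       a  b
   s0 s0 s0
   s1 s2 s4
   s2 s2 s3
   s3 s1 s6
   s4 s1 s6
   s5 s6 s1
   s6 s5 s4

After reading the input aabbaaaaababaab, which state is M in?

s0

s0 --a--> s0
s0 --a--> s0
s0 --b--> s0
s0 --b--> s0
s0 --a--> s0
s0 --a--> s0
s0 --a--> s0
s0 --a--> s0
s0 --a--> s0
s0 --b--> s0
s0 --a--> s0
s0 --b--> s0
s0 --a--> s0
s0 --a--> s0
s0 --b--> s0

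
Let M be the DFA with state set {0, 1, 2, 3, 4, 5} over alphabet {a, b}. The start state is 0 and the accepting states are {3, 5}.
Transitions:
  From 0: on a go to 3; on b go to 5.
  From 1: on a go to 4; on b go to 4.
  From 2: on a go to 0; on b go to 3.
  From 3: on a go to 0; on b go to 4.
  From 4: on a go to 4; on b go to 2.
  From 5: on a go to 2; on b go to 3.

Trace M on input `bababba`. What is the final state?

0

0 --b--> 5
5 --a--> 2
2 --b--> 3
3 --a--> 0
0 --b--> 5
5 --b--> 3
3 --a--> 0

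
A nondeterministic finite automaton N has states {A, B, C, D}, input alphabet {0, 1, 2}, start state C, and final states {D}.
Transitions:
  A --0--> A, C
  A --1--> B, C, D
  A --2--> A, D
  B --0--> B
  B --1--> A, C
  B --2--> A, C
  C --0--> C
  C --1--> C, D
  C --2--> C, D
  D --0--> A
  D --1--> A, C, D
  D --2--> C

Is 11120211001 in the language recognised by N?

accepted

Start: {C}
read 1: {C, D}
read 1: {A, C, D}
read 1: {A, B, C, D}
read 2: {A, C, D}
read 0: {A, C}
read 2: {A, C, D}
read 1: {A, B, C, D}
read 1: {A, B, C, D}
read 0: {A, B, C}
read 0: {A, B, C}
read 1: {A, B, C, D}
Reachable ∩ accepting = {D} — nonempty.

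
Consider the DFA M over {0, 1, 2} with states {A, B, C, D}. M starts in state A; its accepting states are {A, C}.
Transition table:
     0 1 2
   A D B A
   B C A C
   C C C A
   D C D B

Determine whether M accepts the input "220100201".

rejected

A --2--> A
A --2--> A
A --0--> D
D --1--> D
D --0--> C
C --0--> C
C --2--> A
A --0--> D
D --1--> D
End in state D, which is not an accepting state.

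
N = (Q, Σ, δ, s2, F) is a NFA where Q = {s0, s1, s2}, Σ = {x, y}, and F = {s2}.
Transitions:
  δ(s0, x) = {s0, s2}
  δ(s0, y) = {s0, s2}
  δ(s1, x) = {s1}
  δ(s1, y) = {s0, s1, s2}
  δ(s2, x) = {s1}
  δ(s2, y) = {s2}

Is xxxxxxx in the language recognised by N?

Start: {s2}
read x: {s1}
read x: {s1}
read x: {s1}
read x: {s1}
read x: {s1}
read x: {s1}
read x: {s1}
Reachable ∩ accepting = {} — empty.

rejected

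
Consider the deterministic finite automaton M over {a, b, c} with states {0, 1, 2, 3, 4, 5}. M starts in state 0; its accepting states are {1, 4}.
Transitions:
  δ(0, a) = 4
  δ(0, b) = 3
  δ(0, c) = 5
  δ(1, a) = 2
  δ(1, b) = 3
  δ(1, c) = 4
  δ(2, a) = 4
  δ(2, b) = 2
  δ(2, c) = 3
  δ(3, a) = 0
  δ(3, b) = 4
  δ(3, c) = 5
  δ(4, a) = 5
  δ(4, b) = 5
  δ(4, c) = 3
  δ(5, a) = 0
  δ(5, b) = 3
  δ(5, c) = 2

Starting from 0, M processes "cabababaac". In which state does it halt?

0 --c--> 5
5 --a--> 0
0 --b--> 3
3 --a--> 0
0 --b--> 3
3 --a--> 0
0 --b--> 3
3 --a--> 0
0 --a--> 4
4 --c--> 3

3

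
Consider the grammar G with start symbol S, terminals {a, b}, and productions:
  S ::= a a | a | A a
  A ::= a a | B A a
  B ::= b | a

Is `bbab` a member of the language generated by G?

no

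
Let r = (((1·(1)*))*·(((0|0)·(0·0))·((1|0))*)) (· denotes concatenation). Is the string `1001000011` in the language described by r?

No split of 1001000011 into u·v has ((1·(1)*))* matching u and (((0|0)·(0·0))·((1|0))*) matching v.

no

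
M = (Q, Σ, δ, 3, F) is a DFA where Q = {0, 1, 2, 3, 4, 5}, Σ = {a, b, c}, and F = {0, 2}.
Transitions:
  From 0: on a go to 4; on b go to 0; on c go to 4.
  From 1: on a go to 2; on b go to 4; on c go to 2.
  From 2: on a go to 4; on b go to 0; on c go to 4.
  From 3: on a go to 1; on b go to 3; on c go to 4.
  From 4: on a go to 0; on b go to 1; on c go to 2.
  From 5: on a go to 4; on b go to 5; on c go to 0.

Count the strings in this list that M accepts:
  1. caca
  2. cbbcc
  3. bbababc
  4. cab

caca: accepted
cbbcc: rejected
bbababc: rejected
cab: accepted

2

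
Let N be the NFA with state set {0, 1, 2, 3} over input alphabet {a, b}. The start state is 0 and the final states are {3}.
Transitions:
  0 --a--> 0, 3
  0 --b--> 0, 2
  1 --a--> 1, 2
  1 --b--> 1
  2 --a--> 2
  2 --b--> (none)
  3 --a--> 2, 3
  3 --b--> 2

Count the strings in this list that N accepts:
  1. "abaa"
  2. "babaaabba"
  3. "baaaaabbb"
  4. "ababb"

2

"abaa": accepted
"babaaabba": accepted
"baaaaabbb": rejected
"ababb": rejected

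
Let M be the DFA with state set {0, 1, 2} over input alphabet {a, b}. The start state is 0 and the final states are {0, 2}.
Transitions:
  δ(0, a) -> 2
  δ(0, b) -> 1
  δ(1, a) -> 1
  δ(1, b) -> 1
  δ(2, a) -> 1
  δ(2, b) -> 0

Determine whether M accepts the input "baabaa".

0 --b--> 1
1 --a--> 1
1 --a--> 1
1 --b--> 1
1 --a--> 1
1 --a--> 1
End in state 1, which is not an accepting state.

rejected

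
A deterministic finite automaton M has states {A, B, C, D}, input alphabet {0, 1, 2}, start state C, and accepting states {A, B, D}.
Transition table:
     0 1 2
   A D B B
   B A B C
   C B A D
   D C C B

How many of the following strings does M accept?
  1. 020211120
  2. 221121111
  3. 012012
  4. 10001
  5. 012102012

020211120: accepted
221121111: accepted
012012: rejected
10001: accepted
012102012: rejected

3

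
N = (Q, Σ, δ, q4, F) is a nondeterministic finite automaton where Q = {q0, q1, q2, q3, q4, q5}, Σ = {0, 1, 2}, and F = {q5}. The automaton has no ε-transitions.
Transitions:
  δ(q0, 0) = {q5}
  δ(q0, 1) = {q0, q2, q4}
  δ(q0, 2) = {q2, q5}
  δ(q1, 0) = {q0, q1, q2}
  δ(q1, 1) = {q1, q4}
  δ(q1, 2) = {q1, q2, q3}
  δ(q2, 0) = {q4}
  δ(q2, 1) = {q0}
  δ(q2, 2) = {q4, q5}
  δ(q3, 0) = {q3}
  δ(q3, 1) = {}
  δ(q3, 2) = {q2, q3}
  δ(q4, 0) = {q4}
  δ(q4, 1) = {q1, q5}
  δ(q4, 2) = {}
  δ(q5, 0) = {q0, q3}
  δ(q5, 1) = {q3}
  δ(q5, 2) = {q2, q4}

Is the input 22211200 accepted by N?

rejected

Start: {q4}
read 2: {}
The reachable set is empty and stays empty for the remaining 7 symbols.
Reachable ∩ accepting = {} — empty.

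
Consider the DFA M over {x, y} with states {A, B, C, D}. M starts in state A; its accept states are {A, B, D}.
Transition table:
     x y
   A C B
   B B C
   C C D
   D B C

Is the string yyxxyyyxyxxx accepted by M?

A --y--> B
B --y--> C
C --x--> C
C --x--> C
C --y--> D
D --y--> C
C --y--> D
D --x--> B
B --y--> C
C --x--> C
C --x--> C
C --x--> C
End in state C, which is not an accepting state.

rejected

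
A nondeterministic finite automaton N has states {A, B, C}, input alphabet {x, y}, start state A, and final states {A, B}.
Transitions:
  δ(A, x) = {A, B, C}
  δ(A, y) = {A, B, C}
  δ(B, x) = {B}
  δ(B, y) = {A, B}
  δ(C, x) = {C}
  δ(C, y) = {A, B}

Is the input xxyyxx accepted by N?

Start: {A}
read x: {A, B, C}
read x: {A, B, C}
read y: {A, B, C}
read y: {A, B, C}
read x: {A, B, C}
read x: {A, B, C}
Reachable ∩ accepting = {A, B} — nonempty.

accepted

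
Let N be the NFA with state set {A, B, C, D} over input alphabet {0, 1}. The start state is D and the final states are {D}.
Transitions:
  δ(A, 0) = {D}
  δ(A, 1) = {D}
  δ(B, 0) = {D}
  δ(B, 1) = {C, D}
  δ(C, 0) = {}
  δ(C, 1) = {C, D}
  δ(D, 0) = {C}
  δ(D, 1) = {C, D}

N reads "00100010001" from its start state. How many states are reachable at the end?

0

Start: {D}
read 0: {C}
read 0: {}
The reachable set is empty and stays empty for the remaining 9 symbols.
Final reachable set {} has 0 states.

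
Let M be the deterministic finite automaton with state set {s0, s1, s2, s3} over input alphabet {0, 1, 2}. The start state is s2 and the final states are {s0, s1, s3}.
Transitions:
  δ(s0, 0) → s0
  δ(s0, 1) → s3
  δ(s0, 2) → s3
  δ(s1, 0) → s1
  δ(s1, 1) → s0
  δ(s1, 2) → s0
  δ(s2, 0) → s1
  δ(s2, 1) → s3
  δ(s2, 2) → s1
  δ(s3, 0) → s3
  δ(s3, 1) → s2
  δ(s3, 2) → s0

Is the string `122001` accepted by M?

rejected

s2 --1--> s3
s3 --2--> s0
s0 --2--> s3
s3 --0--> s3
s3 --0--> s3
s3 --1--> s2
End in state s2, which is not an accepting state.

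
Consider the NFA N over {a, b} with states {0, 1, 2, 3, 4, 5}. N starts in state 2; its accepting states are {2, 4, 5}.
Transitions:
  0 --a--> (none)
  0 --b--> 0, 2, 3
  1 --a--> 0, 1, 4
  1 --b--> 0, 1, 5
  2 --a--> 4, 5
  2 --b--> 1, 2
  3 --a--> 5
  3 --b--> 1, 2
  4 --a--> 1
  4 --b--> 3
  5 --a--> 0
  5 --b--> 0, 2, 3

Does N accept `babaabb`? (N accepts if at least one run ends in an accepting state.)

accepted

Start: {2}
read b: {1, 2}
read a: {0, 1, 4, 5}
read b: {0, 1, 2, 3, 5}
read a: {0, 1, 4, 5}
read a: {0, 1, 4}
read b: {0, 1, 2, 3, 5}
read b: {0, 1, 2, 3, 5}
Reachable ∩ accepting = {2, 5} — nonempty.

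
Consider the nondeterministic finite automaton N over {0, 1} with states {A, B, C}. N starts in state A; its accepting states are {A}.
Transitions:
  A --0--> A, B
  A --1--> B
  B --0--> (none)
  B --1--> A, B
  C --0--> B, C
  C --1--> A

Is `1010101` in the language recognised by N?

rejected

Start: {A}
read 1: {B}
read 0: {}
The reachable set is empty and stays empty for the remaining 5 symbols.
Reachable ∩ accepting = {} — empty.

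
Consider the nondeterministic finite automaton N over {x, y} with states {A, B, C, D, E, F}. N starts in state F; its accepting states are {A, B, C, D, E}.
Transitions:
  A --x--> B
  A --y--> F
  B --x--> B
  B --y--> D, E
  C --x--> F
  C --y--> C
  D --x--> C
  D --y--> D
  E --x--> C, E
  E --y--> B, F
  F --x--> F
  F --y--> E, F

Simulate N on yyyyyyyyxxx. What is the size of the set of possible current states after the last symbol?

Start: {F}
read y: {E, F}
read y: {B, E, F}
read y: {B, D, E, F}
read y: {B, D, E, F}
read y: {B, D, E, F}
read y: {B, D, E, F}
read y: {B, D, E, F}
read y: {B, D, E, F}
read x: {B, C, E, F}
read x: {B, C, E, F}
read x: {B, C, E, F}
Final reachable set {B, C, E, F} has 4 states.

4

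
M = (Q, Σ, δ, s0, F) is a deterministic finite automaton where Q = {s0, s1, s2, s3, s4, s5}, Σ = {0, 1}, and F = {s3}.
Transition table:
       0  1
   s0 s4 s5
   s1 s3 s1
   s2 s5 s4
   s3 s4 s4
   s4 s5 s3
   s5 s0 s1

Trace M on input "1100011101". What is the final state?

s4

s0 --1--> s5
s5 --1--> s1
s1 --0--> s3
s3 --0--> s4
s4 --0--> s5
s5 --1--> s1
s1 --1--> s1
s1 --1--> s1
s1 --0--> s3
s3 --1--> s4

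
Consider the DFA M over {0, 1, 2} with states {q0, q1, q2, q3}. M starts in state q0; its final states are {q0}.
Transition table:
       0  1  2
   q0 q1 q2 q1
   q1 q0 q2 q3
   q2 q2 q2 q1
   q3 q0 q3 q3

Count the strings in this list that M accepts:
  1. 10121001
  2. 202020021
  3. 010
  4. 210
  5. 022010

0

10121001: rejected
202020021: rejected
010: rejected
210: rejected
022010: rejected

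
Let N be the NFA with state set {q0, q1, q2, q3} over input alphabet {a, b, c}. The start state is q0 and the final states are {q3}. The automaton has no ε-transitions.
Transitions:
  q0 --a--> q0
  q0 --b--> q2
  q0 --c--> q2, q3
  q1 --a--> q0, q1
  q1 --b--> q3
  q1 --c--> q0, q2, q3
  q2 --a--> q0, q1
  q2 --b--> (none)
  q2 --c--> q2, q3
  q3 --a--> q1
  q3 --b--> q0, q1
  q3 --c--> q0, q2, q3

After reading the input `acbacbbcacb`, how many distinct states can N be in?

Start: {q0}
read a: {q0}
read c: {q2, q3}
read b: {q0, q1}
read a: {q0, q1}
read c: {q0, q2, q3}
read b: {q0, q1, q2}
read b: {q2, q3}
read c: {q0, q2, q3}
read a: {q0, q1}
read c: {q0, q2, q3}
read b: {q0, q1, q2}
Final reachable set {q0, q1, q2} has 3 states.

3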